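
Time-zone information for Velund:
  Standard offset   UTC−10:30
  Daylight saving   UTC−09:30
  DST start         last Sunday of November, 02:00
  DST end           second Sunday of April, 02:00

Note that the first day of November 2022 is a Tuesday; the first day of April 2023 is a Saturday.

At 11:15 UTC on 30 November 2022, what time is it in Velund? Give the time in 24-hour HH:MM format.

01:45

1 November 2022 is a Tuesday, so Sundays fall on 6, 13, 20, 27; the last is November 27.
1 April 2023 is a Saturday, so the first Sunday is April 2 and the second is April 9.
At the standard offset (UTC−10:30), 11:15 UTC − 10h30m = 00:45 Velund standard time.
The standard-time date in Velund, 30 November 2022, lies within the daylight-saving period (27 November 2022 – 9 April 2023), so Velund is on daylight time, UTC−09:30.
11:15 UTC − 9h30m = 01:45 local.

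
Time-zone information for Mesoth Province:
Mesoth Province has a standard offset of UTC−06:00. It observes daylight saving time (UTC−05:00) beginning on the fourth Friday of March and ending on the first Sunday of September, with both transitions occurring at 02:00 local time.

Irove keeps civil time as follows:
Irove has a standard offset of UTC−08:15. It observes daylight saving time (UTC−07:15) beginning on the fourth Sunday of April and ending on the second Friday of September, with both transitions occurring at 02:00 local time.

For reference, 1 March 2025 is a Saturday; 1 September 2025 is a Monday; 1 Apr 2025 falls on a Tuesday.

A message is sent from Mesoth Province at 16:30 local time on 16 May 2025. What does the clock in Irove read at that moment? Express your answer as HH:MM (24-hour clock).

1 March 2025 is a Saturday, so the first Friday is March 7 and the fourth is March 28.
1 September 2025 is a Monday, so the first Sunday is September 7.
Daylight saving runs 28 March – 7 September; 16 May 2025 is inside that window, so Mesoth Province is at UTC−05:00.
16:30 Mesoth Province + 5h = 21:30 UTC.
1 April 2025 is a Tuesday, so the first Sunday is April 6 and the fourth is April 27.
1 September 2025 is a Monday, so the first Friday is September 5 and the second is September 12.
At the standard offset (UTC−08:15), 21:30 UTC − 8h15m = 13:15 Irove standard time.
The standard-time date in Irove, 16 May 2025, lies within the daylight-saving period (27 April – 12 September), so Irove is on daylight time, UTC−07:15.
21:30 UTC − 7h15m = 14:15 Irove.

14:15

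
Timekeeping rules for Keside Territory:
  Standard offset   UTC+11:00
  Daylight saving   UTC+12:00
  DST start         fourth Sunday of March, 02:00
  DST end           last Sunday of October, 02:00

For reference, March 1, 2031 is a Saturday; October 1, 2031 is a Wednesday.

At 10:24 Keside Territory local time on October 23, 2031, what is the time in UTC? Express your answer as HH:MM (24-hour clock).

22:24

1 March 2031 is a Saturday, so the first Sunday is March 2 and the fourth is March 23.
1 October 2031 is a Wednesday, so Sundays fall on 5, 12, 19, 26; the last is October 26.
Daylight saving runs 23 March – 26 October; October 23, 2031 is inside that window, so Keside Territory is at UTC+12:00.
10:24 local − 12h = 22:24 UTC (rolling into the previous day, 22 October 2031).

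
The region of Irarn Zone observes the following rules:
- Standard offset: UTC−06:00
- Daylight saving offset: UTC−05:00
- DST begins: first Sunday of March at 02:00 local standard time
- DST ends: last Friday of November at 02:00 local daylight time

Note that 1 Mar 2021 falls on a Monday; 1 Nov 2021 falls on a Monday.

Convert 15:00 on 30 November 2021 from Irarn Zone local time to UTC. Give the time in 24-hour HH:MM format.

21:00

1 March 2021 is a Monday, so the first Sunday is March 7.
1 November 2021 is a Monday, so Fridays fall on 5, 12, 19, 26; the last is November 26.
30 November 2021 does not fall between 7 March and 26 November, so daylight saving is not in effect and Irarn Zone is at UTC−06:00.
15:00 local + 6h = 21:00 UTC.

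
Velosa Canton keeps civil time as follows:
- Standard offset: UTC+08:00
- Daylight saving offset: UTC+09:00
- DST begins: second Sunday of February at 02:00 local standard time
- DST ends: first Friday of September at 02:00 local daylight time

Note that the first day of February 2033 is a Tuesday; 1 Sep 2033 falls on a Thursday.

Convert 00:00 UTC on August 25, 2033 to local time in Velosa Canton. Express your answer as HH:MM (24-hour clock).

1 February 2033 is a Tuesday, so the first Sunday is February 6 and the second is February 13.
1 September 2033 is a Thursday, so the first Friday is September 2.
At the standard offset (UTC+08:00), 00:00 UTC + 8h = 08:00 Velosa Canton standard time.
The standard-time date in Velosa Canton, August 25, 2033, lies within the daylight-saving period (13 February – 2 September), so Velosa Canton is on daylight time, UTC+09:00.
00:00 UTC + 9h = 09:00 local.

09:00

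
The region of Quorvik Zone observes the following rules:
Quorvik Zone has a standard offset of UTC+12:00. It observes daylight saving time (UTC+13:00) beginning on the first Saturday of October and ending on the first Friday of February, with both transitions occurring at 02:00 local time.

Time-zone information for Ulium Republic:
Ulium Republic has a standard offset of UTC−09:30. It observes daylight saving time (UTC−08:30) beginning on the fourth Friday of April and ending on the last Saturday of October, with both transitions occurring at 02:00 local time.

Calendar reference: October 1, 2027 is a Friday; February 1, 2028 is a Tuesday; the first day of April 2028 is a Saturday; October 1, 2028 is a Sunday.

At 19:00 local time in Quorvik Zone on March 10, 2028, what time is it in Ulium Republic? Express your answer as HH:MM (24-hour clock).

1 October 2027 is a Friday, so the first Saturday is October 2.
1 February 2028 is a Tuesday, so the first Friday is February 4.
March 10, 2028 does not fall between 2 October 2027 and 4 February 2028, so daylight saving is not in effect and Quorvik Zone is at UTC+12:00.
19:00 Quorvik Zone − 12h = 07:00 UTC.
1 April 2028 is a Saturday, so the first Friday is April 7 and the fourth is April 28.
1 October 2028 is a Sunday, so Saturdays fall on 7, 14, 21, 28; the last is October 28.
At the standard offset (UTC−09:30), 07:00 UTC − 9h30m = 21:30 Ulium Republic standard time (rolling into the previous day, 9 March 2028).
Daylight saving runs 28 April – 28 October; the standard-time date in Ulium Republic, March 9, 2028, is outside that window, so Ulium Republic is on standard time at UTC−09:30.
07:00 UTC − 9h30m = 21:30 Ulium Republic (rolling into the previous day, 9 March 2028).

21:30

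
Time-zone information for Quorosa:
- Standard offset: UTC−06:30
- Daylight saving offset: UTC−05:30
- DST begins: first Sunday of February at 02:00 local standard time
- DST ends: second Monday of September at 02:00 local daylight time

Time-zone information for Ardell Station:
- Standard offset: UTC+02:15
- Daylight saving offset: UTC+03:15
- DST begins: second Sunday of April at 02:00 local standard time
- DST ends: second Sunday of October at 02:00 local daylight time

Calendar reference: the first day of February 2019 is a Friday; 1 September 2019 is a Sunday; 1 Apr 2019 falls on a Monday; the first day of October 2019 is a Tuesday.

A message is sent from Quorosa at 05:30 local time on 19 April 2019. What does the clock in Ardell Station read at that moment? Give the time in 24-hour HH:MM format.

1 February 2019 is a Friday, so the first Sunday is February 3.
1 September 2019 is a Sunday, so the first Monday is September 2 and the second is September 9.
19 April 2019 lies within the daylight-saving period (3 February – 9 September), so Quorosa is on daylight time, UTC−05:30.
05:30 Quorosa + 5h30m = 11:00 UTC.
1 April 2019 is a Monday, so the first Sunday is April 7 and the second is April 14.
1 October 2019 is a Tuesday, so the first Sunday is October 6 and the second is October 13.
At the standard offset (UTC+02:15), 11:00 UTC + 2h15m = 13:15 Ardell Station standard time.
The standard-time date in Ardell Station, 19 April 2019, falls between 14 April and 13 October, so daylight saving is in effect and Ardell Station is at UTC+03:15.
11:00 UTC + 3h15m = 14:15 Ardell Station.

14:15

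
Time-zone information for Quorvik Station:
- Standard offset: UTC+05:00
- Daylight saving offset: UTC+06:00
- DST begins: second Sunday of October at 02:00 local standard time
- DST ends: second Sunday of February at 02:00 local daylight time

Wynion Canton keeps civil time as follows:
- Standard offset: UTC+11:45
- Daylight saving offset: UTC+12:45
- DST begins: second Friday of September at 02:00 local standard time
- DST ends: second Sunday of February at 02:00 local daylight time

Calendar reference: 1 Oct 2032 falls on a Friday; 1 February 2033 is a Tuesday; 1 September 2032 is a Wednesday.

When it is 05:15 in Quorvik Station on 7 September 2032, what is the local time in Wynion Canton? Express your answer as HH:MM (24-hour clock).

1 October 2032 is a Friday, so the first Sunday is October 3 and the second is October 10.
1 February 2033 is a Tuesday, so the first Sunday is February 6 and the second is February 13.
7 September 2032 is outside the daylight-saving period (10 October 2032 – 13 February 2033), so Quorvik Station is on standard time, UTC+05:00.
05:15 Quorvik Station − 5h = 00:15 UTC.
1 September 2032 is a Wednesday, so the first Friday is September 3 and the second is September 10.
1 February 2033 is a Tuesday, so the first Sunday is February 6 and the second is February 13.
At the standard offset (UTC+11:45), 00:15 UTC + 11h45m = 12:00 Wynion Canton standard time.
The standard-time date in Wynion Canton, 7 September 2032, is outside the daylight-saving period (10 September 2032 – 13 February 2033), so Wynion Canton is on standard time, UTC+11:45.
00:15 UTC + 11h45m = 12:00 Wynion Canton.

12:00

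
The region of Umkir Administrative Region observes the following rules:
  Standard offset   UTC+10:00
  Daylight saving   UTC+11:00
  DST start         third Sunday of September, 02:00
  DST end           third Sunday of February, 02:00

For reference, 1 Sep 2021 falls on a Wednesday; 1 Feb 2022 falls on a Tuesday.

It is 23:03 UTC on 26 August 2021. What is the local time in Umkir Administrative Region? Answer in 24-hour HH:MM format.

1 September 2021 is a Wednesday, so the first Sunday is September 5 and the third is September 19.
1 February 2022 is a Tuesday, so the first Sunday is February 6 and the third is February 20.
At the standard offset (UTC+10:00), 23:03 UTC + 10h = 09:03 Umkir Administrative Region standard time (rolling into the next day, 27 August 2021).
Daylight saving runs 19 September 2021 – 20 February 2022; the standard-time date in Umkir Administrative Region, 27 August 2021, is outside that window, so Umkir Administrative Region is on standard time at UTC+10:00.
23:03 UTC + 10h = 09:03 local (rolling into the next day, 27 August 2021).

09:03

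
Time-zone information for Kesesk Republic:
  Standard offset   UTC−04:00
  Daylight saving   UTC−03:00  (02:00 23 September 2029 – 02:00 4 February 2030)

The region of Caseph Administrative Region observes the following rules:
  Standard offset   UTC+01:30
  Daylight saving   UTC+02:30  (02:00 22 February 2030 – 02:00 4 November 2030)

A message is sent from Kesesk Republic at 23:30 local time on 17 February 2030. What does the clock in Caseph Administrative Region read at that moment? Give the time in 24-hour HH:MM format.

05:00

17 February 2030 does not fall between 23 September 2029 and 4 February 2030, so daylight saving is not in effect and Kesesk Republic is at UTC−04:00.
23:30 Kesesk Republic + 4h = 03:30 UTC (rolling into the next day, 18 February 2030).
At the standard offset (UTC+01:30), 03:30 UTC + 1h30m = 05:00 Caseph Administrative Region standard time.
The standard-time date in Caseph Administrative Region, 18 February 2030, does not fall between 22 February and 4 November, so daylight saving is not in effect and Caseph Administrative Region is at UTC+01:30.
03:30 UTC + 1h30m = 05:00 Caseph Administrative Region.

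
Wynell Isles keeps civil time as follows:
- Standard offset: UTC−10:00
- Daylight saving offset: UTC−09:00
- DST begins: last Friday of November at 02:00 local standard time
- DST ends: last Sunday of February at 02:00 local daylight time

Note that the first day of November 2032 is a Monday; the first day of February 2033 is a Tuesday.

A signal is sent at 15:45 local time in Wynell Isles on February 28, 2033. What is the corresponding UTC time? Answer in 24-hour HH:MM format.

1 November 2032 is a Monday, so Fridays fall on 5, 12, 19, 26; the last is November 26.
1 February 2033 is a Tuesday, so Sundays fall on 6, 13, 20, 27; the last is February 27.
Daylight saving runs 26 November 2032 – 27 February 2033; February 28, 2033 is outside that window, so Wynell Isles is on standard time at UTC−10:00.
15:45 local + 10h = 01:45 UTC (rolling into the next day, 1 March 2033).

01:45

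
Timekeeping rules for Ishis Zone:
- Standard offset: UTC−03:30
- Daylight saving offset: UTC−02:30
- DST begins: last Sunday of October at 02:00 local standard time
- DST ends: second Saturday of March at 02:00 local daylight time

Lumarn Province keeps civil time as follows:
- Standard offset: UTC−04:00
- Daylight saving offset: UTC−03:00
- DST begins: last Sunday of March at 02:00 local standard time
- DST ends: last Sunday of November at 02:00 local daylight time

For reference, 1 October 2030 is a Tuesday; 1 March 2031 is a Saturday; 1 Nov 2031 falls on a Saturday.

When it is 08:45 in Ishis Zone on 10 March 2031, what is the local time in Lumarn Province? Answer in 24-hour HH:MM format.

08:15

1 October 2030 is a Tuesday, so Sundays fall on 6, 13, 20, 27; the last is October 27.
1 March 2031 is a Saturday, so the first Saturday is March 1 and the second is March 8.
10 March 2031 is outside the daylight-saving period (27 October 2030 – 8 March 2031), so Ishis Zone is on standard time, UTC−03:30.
08:45 Ishis Zone + 3h30m = 12:15 UTC.
1 March 2031 is a Saturday, so Sundays fall on 2, 9, 16, 23, 30; the last is March 30.
1 November 2031 is a Saturday, so Sundays fall on 2, 9, 16, 23, 30; the last is November 30.
At the standard offset (UTC−04:00), 12:15 UTC − 4h = 08:15 Lumarn Province standard time.
Daylight saving runs 30 March – 30 November; the standard-time date in Lumarn Province, 10 March 2031, is outside that window, so Lumarn Province is on standard time at UTC−04:00.
12:15 UTC − 4h = 08:15 Lumarn Province.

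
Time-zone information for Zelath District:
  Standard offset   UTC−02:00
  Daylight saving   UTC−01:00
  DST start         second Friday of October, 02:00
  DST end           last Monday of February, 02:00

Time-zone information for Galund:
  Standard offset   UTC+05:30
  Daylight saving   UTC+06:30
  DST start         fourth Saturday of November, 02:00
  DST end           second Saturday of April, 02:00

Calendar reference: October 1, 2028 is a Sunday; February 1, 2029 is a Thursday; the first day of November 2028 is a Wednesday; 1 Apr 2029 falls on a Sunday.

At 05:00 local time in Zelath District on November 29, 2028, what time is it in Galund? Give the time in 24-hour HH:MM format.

12:30

1 October 2028 is a Sunday, so the first Friday is October 6 and the second is October 13.
1 February 2029 is a Thursday, so Mondays fall on 5, 12, 19, 26; the last is February 26.
Daylight saving runs 13 October 2028 – 26 February 2029; November 29, 2028 is inside that window, so Zelath District is at UTC−01:00.
05:00 Zelath District + 1h = 06:00 UTC.
1 November 2028 is a Wednesday, so the first Saturday is November 4 and the fourth is November 25.
1 April 2029 is a Sunday, so the first Saturday is April 7 and the second is April 14.
At the standard offset (UTC+05:30), 06:00 UTC + 5h30m = 11:30 Galund standard time.
The standard-time date in Galund, November 29, 2028, falls between 25 November 2028 and 14 April 2029, so daylight saving is in effect and Galund is at UTC+06:30.
06:00 UTC + 6h30m = 12:30 Galund.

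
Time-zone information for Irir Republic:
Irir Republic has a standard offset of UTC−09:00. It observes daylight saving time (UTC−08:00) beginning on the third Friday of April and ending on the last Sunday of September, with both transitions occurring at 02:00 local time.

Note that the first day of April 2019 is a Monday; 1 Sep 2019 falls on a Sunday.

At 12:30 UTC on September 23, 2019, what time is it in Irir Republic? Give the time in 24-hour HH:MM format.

04:30

1 April 2019 is a Monday, so the first Friday is April 5 and the third is April 19.
1 September 2019 is a Sunday, so Sundays fall on 1, 8, 15, 22, 29; the last is September 29.
At the standard offset (UTC−09:00), 12:30 UTC − 9h = 03:30 Irir Republic standard time.
Daylight saving runs 19 April – 29 September; the standard-time date in Irir Republic, September 23, 2019, is inside that window, so Irir Republic is at UTC−08:00.
12:30 UTC − 8h = 04:30 local.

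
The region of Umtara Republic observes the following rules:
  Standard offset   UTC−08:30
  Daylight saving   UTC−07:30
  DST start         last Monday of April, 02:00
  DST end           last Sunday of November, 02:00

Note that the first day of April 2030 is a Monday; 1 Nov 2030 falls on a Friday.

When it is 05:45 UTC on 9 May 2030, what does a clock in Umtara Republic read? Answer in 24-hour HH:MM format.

1 April 2030 is a Monday, so Mondays fall on 1, 8, 15, 22, 29; the last is April 29.
1 November 2030 is a Friday, so Sundays fall on 3, 10, 17, 24; the last is November 24.
At the standard offset (UTC−08:30), 05:45 UTC − 8h30m = 21:15 Umtara Republic standard time (rolling into the previous day, 8 May 2030).
The standard-time date in Umtara Republic, 8 May 2030, falls between 29 April and 24 November, so daylight saving is in effect and Umtara Republic is at UTC−07:30.
05:45 UTC − 7h30m = 22:15 local (rolling into the previous day, 8 May 2030).

22:15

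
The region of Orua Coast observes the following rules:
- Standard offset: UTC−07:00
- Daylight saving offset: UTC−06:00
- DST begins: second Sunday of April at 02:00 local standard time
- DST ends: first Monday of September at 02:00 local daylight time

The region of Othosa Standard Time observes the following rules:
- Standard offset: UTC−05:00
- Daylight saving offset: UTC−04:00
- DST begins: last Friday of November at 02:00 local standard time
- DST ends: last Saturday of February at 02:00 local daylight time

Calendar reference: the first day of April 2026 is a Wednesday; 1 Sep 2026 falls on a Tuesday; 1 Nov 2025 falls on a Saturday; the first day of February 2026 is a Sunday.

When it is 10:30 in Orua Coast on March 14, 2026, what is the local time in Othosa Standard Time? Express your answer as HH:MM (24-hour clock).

1 April 2026 is a Wednesday, so the first Sunday is April 5 and the second is April 12.
1 September 2026 is a Tuesday, so the first Monday is September 7.
Daylight saving runs 12 April – 7 September; March 14, 2026 is outside that window, so Orua Coast is on standard time at UTC−07:00.
10:30 Orua Coast + 7h = 17:30 UTC.
1 November 2025 is a Saturday, so Fridays fall on 7, 14, 21, 28; the last is November 28.
1 February 2026 is a Sunday, so Saturdays fall on 7, 14, 21, 28; the last is February 28.
At the standard offset (UTC−05:00), 17:30 UTC − 5h = 12:30 Othosa Standard Time standard time.
Daylight saving runs 28 November 2025 – 28 February 2026; the standard-time date in Othosa Standard Time, March 14, 2026, is outside that window, so Othosa Standard Time is on standard time at UTC−05:00.
17:30 UTC − 5h = 12:30 Othosa Standard Time.

12:30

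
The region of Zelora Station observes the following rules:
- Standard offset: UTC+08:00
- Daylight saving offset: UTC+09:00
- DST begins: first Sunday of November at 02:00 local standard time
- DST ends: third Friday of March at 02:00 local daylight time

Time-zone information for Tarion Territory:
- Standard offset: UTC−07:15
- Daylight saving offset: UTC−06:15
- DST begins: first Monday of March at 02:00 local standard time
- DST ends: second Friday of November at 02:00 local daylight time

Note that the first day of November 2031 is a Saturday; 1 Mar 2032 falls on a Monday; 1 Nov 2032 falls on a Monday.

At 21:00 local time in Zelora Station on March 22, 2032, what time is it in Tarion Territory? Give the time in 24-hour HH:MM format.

1 November 2031 is a Saturday, so the first Sunday is November 2.
1 March 2032 is a Monday, so the first Friday is March 5 and the third is March 19.
March 22, 2032 is outside the daylight-saving period (2 November 2031 – 19 March 2032), so Zelora Station is on standard time, UTC+08:00.
21:00 Zelora Station − 8h = 13:00 UTC.
1 March 2032 is a Monday, so the first Monday is March 1.
1 November 2032 is a Monday, so the first Friday is November 5 and the second is November 12.
At the standard offset (UTC−07:15), 13:00 UTC − 7h15m = 05:45 Tarion Territory standard time.
The standard-time date in Tarion Territory, March 22, 2032, lies within the daylight-saving period (1 March – 12 November), so Tarion Territory is on daylight time, UTC−06:15.
13:00 UTC − 6h15m = 06:45 Tarion Territory.

06:45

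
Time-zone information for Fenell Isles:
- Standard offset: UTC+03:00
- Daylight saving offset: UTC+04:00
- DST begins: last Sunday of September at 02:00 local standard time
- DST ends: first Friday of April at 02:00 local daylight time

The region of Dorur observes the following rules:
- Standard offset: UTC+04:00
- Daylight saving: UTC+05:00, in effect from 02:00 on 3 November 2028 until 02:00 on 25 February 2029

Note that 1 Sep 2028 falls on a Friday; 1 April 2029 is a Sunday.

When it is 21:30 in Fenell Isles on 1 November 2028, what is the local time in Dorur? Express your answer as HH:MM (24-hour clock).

1 September 2028 is a Friday, so Sundays fall on 3, 10, 17, 24; the last is September 24.
1 April 2029 is a Sunday, so the first Friday is April 6.
Daylight saving runs 24 September 2028 – 6 April 2029; 1 November 2028 is inside that window, so Fenell Isles is at UTC+04:00.
21:30 Fenell Isles − 4h = 17:30 UTC.
At the standard offset (UTC+04:00), 17:30 UTC + 4h = 21:30 Dorur standard time.
The standard-time date in Dorur, 1 November 2028, is outside the daylight-saving period (3 November 2028 – 25 February 2029), so Dorur is on standard time, UTC+04:00.
17:30 UTC + 4h = 21:30 Dorur.

21:30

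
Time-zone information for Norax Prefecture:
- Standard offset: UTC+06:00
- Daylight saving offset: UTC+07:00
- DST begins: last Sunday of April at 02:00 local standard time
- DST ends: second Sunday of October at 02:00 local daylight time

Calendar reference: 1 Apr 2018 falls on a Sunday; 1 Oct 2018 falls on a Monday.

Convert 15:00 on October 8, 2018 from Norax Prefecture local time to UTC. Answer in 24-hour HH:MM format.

08:00

1 April 2018 is a Sunday, so Sundays fall on 1, 8, 15, 22, 29; the last is April 29.
1 October 2018 is a Monday, so the first Sunday is October 7 and the second is October 14.
Daylight saving runs 29 April – 14 October; October 8, 2018 is inside that window, so Norax Prefecture is at UTC+07:00.
15:00 local − 7h = 08:00 UTC.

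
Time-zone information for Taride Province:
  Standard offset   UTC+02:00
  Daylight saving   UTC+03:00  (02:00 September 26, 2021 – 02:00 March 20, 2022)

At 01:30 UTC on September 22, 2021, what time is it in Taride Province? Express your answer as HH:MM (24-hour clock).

03:30

At the standard offset (UTC+02:00), 01:30 UTC + 2h = 03:30 Taride Province standard time.
The standard-time date in Taride Province, September 22, 2021, is outside the daylight-saving period (26 September 2021 – 20 March 2022), so Taride Province is on standard time, UTC+02:00.
01:30 UTC + 2h = 03:30 local.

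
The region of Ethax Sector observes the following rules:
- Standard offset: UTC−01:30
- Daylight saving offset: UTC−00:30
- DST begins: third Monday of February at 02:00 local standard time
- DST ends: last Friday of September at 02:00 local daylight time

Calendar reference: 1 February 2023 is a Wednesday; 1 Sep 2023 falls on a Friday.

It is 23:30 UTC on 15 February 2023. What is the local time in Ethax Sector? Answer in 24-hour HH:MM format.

1 February 2023 is a Wednesday, so the first Monday is February 6 and the third is February 20.
1 September 2023 is a Friday, so Fridays fall on 1, 8, 15, 22, 29; the last is September 29.
At the standard offset (UTC−01:30), 23:30 UTC − 1h30m = 22:00 Ethax Sector standard time.
Daylight saving runs 20 February – 29 September; the standard-time date in Ethax Sector, 15 February 2023, is outside that window, so Ethax Sector is on standard time at UTC−01:30.
23:30 UTC − 1h30m = 22:00 local.

22:00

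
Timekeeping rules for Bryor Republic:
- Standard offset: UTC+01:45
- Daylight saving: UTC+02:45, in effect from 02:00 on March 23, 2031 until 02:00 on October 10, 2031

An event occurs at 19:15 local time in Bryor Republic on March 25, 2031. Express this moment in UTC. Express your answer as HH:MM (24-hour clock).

March 25, 2031 falls between 23 March and 10 October, so daylight saving is in effect and Bryor Republic is at UTC+02:45.
19:15 local − 2h45m = 16:30 UTC.

16:30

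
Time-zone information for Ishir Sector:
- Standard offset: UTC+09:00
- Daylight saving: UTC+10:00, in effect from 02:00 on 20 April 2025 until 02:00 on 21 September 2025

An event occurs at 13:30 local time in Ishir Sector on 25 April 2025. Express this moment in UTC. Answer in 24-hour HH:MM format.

Daylight saving runs 20 April – 21 September; 25 April 2025 is inside that window, so Ishir Sector is at UTC+10:00.
13:30 local − 10h = 03:30 UTC.

03:30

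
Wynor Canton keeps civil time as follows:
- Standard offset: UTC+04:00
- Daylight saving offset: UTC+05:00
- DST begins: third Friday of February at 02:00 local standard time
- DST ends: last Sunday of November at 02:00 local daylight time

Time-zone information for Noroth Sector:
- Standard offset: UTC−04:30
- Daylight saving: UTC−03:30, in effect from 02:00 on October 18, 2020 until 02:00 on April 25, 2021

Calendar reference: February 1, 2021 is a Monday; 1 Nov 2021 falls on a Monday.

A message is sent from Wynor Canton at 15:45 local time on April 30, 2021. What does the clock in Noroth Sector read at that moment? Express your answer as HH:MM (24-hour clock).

06:15

1 February 2021 is a Monday, so the first Friday is February 5 and the third is February 19.
1 November 2021 is a Monday, so Sundays fall on 7, 14, 21, 28; the last is November 28.
April 30, 2021 falls between 19 February and 28 November, so daylight saving is in effect and Wynor Canton is at UTC+05:00.
15:45 Wynor Canton − 5h = 10:45 UTC.
At the standard offset (UTC−04:30), 10:45 UTC − 4h30m = 06:15 Noroth Sector standard time.
Daylight saving runs 18 October 2020 – 25 April 2021; the standard-time date in Noroth Sector, April 30, 2021, is outside that window, so Noroth Sector is on standard time at UTC−04:30.
10:45 UTC − 4h30m = 06:15 Noroth Sector.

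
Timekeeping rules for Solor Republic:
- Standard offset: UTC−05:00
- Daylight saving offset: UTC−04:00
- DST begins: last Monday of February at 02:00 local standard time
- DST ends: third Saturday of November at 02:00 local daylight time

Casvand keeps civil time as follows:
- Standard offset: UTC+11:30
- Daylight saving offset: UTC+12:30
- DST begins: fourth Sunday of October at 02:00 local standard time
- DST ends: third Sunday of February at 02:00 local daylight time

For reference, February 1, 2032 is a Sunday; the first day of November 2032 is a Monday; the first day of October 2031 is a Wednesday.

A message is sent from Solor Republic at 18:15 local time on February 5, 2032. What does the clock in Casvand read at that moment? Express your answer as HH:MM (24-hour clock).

11:45

1 February 2032 is a Sunday, so Mondays fall on 2, 9, 16, 23; the last is February 23.
1 November 2032 is a Monday, so the first Saturday is November 6 and the third is November 20.
February 5, 2032 does not fall between 23 February and 20 November, so daylight saving is not in effect and Solor Republic is at UTC−05:00.
18:15 Solor Republic + 5h = 23:15 UTC.
1 October 2031 is a Wednesday, so the first Sunday is October 5 and the fourth is October 26.
1 February 2032 is a Sunday, so the first Sunday is February 1 and the third is February 15.
At the standard offset (UTC+11:30), 23:15 UTC + 11h30m = 10:45 Casvand standard time (rolling into the next day, 6 February 2032).
The standard-time date in Casvand, February 6, 2032, lies within the daylight-saving period (26 October 2031 – 15 February 2032), so Casvand is on daylight time, UTC+12:30.
23:15 UTC + 12h30m = 11:45 Casvand (rolling into the next day, 6 February 2032).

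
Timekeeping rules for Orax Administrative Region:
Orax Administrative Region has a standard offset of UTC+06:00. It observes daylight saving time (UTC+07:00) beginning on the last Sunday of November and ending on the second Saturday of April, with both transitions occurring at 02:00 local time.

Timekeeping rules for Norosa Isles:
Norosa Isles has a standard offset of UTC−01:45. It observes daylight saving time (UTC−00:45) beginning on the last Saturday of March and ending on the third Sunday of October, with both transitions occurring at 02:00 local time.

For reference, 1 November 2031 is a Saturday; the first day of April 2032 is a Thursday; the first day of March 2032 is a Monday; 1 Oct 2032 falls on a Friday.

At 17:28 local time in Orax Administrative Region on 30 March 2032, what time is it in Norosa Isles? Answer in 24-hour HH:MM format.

1 November 2031 is a Saturday, so Sundays fall on 2, 9, 16, 23, 30; the last is November 30.
1 April 2032 is a Thursday, so the first Saturday is April 3 and the second is April 10.
30 March 2032 falls between 30 November 2031 and 10 April 2032, so daylight saving is in effect and Orax Administrative Region is at UTC+07:00.
17:28 Orax Administrative Region − 7h = 10:28 UTC.
1 March 2032 is a Monday, so Saturdays fall on 6, 13, 20, 27; the last is March 27.
1 October 2032 is a Friday, so the first Sunday is October 3 and the third is October 17.
At the standard offset (UTC−01:45), 10:28 UTC − 1h45m = 08:43 Norosa Isles standard time.
The standard-time date in Norosa Isles, 30 March 2032, lies within the daylight-saving period (27 March – 17 October), so Norosa Isles is on daylight time, UTC−00:45.
10:28 UTC − 0h45m = 09:43 Norosa Isles.

09:43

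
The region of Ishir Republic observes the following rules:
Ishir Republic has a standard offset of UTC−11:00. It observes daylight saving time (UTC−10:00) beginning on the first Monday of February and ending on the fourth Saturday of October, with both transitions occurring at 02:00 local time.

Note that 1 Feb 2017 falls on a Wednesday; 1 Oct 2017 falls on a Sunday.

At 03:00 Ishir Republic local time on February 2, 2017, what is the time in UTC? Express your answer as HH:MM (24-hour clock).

1 February 2017 is a Wednesday, so the first Monday is February 6.
1 October 2017 is a Sunday, so the first Saturday is October 7 and the fourth is October 28.
February 2, 2017 does not fall between 6 February and 28 October, so daylight saving is not in effect and Ishir Republic is at UTC−11:00.
03:00 local + 11h = 14:00 UTC.

14:00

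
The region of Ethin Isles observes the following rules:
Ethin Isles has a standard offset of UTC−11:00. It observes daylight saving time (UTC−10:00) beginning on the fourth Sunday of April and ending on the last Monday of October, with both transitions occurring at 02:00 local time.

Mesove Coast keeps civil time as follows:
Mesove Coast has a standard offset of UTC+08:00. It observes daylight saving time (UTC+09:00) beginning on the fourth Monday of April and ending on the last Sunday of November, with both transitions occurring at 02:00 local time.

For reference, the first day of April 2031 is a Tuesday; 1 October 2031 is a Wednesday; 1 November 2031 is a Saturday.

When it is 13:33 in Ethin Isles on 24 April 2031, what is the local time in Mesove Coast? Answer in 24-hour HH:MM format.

08:33

1 April 2031 is a Tuesday, so the first Sunday is April 6 and the fourth is April 27.
1 October 2031 is a Wednesday, so Mondays fall on 6, 13, 20, 27; the last is October 27.
24 April 2031 does not fall between 27 April and 27 October, so daylight saving is not in effect and Ethin Isles is at UTC−11:00.
13:33 Ethin Isles + 11h = 00:33 UTC (rolling into the next day, 25 April 2031).
1 April 2031 is a Tuesday, so the first Monday is April 7 and the fourth is April 28.
1 November 2031 is a Saturday, so Sundays fall on 2, 9, 16, 23, 30; the last is November 30.
At the standard offset (UTC+08:00), 00:33 UTC + 8h = 08:33 Mesove Coast standard time.
Daylight saving runs 28 April – 30 November; the standard-time date in Mesove Coast, 25 April 2031, is outside that window, so Mesove Coast is on standard time at UTC+08:00.
00:33 UTC + 8h = 08:33 Mesove Coast.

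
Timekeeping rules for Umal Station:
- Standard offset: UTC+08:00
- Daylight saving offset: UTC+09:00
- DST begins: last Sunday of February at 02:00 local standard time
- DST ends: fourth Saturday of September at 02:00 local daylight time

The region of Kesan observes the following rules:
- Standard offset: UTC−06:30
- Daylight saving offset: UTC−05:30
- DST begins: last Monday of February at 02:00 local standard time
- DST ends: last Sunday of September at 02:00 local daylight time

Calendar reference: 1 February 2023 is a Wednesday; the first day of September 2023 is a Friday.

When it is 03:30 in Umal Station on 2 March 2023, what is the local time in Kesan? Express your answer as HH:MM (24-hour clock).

1 February 2023 is a Wednesday, so Sundays fall on 5, 12, 19, 26; the last is February 26.
1 September 2023 is a Friday, so the first Saturday is September 2 and the fourth is September 23.
2 March 2023 lies within the daylight-saving period (26 February – 23 September), so Umal Station is on daylight time, UTC+09:00.
03:30 Umal Station − 9h = 18:30 UTC (rolling into the previous day, 1 March 2023).
1 February 2023 is a Wednesday, so Mondays fall on 6, 13, 20, 27; the last is February 27.
1 September 2023 is a Friday, so Sundays fall on 3, 10, 17, 24; the last is September 24.
At the standard offset (UTC−06:30), 18:30 UTC − 6h30m = 12:00 Kesan standard time.
The standard-time date in Kesan, 1 March 2023, lies within the daylight-saving period (27 February – 24 September), so Kesan is on daylight time, UTC−05:30.
18:30 UTC − 5h30m = 13:00 Kesan.

13:00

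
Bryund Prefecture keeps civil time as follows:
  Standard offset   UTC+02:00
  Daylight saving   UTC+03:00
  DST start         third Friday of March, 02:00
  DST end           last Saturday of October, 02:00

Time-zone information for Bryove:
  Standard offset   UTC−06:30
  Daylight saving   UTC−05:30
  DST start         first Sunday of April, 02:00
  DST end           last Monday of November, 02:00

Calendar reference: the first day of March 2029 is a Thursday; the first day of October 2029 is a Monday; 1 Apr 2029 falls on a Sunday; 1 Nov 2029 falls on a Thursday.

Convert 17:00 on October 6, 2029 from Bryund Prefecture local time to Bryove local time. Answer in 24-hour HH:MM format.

08:30

1 March 2029 is a Thursday, so the first Friday is March 2 and the third is March 16.
1 October 2029 is a Monday, so Saturdays fall on 6, 13, 20, 27; the last is October 27.
October 6, 2029 falls between 16 March and 27 October, so daylight saving is in effect and Bryund Prefecture is at UTC+03:00.
17:00 Bryund Prefecture − 3h = 14:00 UTC.
1 April 2029 is a Sunday, so the first Sunday is April 1.
1 November 2029 is a Thursday, so Mondays fall on 5, 12, 19, 26; the last is November 26.
At the standard offset (UTC−06:30), 14:00 UTC − 6h30m = 07:30 Bryove standard time.
The standard-time date in Bryove, October 6, 2029, lies within the daylight-saving period (1 April – 26 November), so Bryove is on daylight time, UTC−05:30.
14:00 UTC − 5h30m = 08:30 Bryove.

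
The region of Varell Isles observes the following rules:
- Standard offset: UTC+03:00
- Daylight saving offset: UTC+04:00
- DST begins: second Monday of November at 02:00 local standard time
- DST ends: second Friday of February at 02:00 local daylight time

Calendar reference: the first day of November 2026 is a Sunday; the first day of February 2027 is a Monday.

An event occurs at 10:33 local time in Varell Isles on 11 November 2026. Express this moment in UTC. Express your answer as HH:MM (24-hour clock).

1 November 2026 is a Sunday, so the first Monday is November 2 and the second is November 9.
1 February 2027 is a Monday, so the first Friday is February 5 and the second is February 12.
Daylight saving runs 9 November 2026 – 12 February 2027; 11 November 2026 is inside that window, so Varell Isles is at UTC+04:00.
10:33 local − 4h = 06:33 UTC.

06:33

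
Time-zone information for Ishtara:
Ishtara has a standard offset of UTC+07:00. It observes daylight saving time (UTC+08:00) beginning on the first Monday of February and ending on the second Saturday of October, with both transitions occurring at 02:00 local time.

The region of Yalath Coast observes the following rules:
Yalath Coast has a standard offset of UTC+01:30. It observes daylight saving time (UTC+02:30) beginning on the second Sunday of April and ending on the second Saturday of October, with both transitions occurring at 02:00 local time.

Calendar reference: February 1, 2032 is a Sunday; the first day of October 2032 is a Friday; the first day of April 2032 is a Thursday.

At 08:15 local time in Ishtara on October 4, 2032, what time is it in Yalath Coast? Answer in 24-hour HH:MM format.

02:45

1 February 2032 is a Sunday, so the first Monday is February 2.
1 October 2032 is a Friday, so the first Saturday is October 2 and the second is October 9.
Daylight saving runs 2 February – 9 October; October 4, 2032 is inside that window, so Ishtara is at UTC+08:00.
08:15 Ishtara − 8h = 00:15 UTC.
1 April 2032 is a Thursday, so the first Sunday is April 4 and the second is April 11.
1 October 2032 is a Friday, so the first Saturday is October 2 and the second is October 9.
At the standard offset (UTC+01:30), 00:15 UTC + 1h30m = 01:45 Yalath Coast standard time.
The standard-time date in Yalath Coast, October 4, 2032, falls between 11 April and 9 October, so daylight saving is in effect and Yalath Coast is at UTC+02:30.
00:15 UTC + 2h30m = 02:45 Yalath Coast.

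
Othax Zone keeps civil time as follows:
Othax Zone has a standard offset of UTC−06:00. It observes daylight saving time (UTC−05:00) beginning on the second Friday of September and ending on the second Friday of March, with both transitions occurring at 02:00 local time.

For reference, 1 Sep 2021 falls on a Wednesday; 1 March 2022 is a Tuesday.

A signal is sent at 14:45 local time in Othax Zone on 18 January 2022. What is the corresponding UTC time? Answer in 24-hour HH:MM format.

1 September 2021 is a Wednesday, so the first Friday is September 3 and the second is September 10.
1 March 2022 is a Tuesday, so the first Friday is March 4 and the second is March 11.
18 January 2022 lies within the daylight-saving period (10 September 2021 – 11 March 2022), so Othax Zone is on daylight time, UTC−05:00.
14:45 local + 5h = 19:45 UTC.

19:45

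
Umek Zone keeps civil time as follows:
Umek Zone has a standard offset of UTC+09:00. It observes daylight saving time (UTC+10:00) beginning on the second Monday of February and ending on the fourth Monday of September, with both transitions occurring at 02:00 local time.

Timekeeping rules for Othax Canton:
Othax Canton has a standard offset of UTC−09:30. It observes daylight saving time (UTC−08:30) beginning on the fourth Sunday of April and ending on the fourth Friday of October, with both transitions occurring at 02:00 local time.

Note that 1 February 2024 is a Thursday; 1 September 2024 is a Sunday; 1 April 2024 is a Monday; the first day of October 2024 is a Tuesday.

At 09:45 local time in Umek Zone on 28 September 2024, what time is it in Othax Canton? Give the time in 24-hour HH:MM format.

16:15

1 February 2024 is a Thursday, so the first Monday is February 5 and the second is February 12.
1 September 2024 is a Sunday, so the first Monday is September 2 and the fourth is September 23.
28 September 2024 does not fall between 12 February and 23 September, so daylight saving is not in effect and Umek Zone is at UTC+09:00.
09:45 Umek Zone − 9h = 00:45 UTC.
1 April 2024 is a Monday, so the first Sunday is April 7 and the fourth is April 28.
1 October 2024 is a Tuesday, so the first Friday is October 4 and the fourth is October 25.
At the standard offset (UTC−09:30), 00:45 UTC − 9h30m = 15:15 Othax Canton standard time (rolling into the previous day, 27 September 2024).
The standard-time date in Othax Canton, 27 September 2024, lies within the daylight-saving period (28 April – 25 October), so Othax Canton is on daylight time, UTC−08:30.
00:45 UTC − 8h30m = 16:15 Othax Canton (rolling into the previous day, 27 September 2024).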